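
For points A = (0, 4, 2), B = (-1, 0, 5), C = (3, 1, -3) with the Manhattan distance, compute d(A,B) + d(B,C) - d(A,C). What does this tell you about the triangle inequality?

d(A,B) = 1 + 4 + 3 = 8, d(B,C) = 4 + 1 + 8 = 13, d(A,C) = 3 + 3 + 5 = 11.
d(A,B) + d(B,C) - d(A,C) = 8 + 13 - 11 = 21 - 11 = 10. This is ≥ 0, so the triangle inequality holds for these points.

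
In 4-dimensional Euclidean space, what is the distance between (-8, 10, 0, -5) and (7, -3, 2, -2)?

√(Σ(x_i - y_i)²) = √((-8 - 7)² + (10 - (-3))² + (0 - 2)² + (-5 - (-2))²)
= √((-15)² + 13² + (-2)² + (-3)²) = √(225 + 169 + 4 + 9) = √407 ≈ 20.1742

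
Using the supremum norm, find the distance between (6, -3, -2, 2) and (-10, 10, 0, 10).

max(|x_i - y_i|) = max(|6 - (-10)|, |-3 - 10|, |-2 - 0|, |2 - 10|) = max(16, 13, 2, 8) = 16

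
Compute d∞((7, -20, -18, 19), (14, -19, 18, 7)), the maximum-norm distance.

max(|x_i - y_i|) = max(|7 - 14|, |-20 - (-19)|, |-18 - 18|, |19 - 7|) = max(7, 1, 36, 12) = 36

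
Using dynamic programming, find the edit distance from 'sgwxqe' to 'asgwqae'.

Let D[i][j] be the edit distance between the first i characters of 'sgwxqe' and the first j characters of 'asgwqae', with D[i][0] = i, D[0][j] = j, and D[i][j] = D[i-1][j-1] if the characters match, else 1 + min(D[i-1][j], D[i][j-1], D[i-1][j-1]). Filling the table (rows: prefixes of 'sgwxqe', columns: prefixes of 'asgwqae'):
     ε  a  s  g  w  q  a  e
  ε  0  1  2  3  4  5  6  7
  s  1  1  1  2  3  4  5  6
  g  2  2  2  1  2  3  4  5
  w  3  3  3  2  1  2  3  4
  x  4  4  4  3  2  2  3  4
  q  5  5  5  4  3  2  3  4
  e  6  6  6  5  4  3  3  3
The bottom-right entry gives D[6][7] = 3, so no sequence of fewer than 3 edits works. Backtracking through the table gives one optimal edit sequence (3 edits):
  sgwxqe → asgwxqe (ins a @1)
  asgwxqe → asgwqqe (sub x→q @5)
  asgwqqe → asgwqae (sub q→a @6)
Edit distance = 3.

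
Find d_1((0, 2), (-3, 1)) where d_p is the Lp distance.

Σ|x_i - y_i| = |0 - (-3)| + |2 - 1| = 3 + 1 = 4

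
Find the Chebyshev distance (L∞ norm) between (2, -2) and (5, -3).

max(|x_i - y_i|) = max(|2 - 5|, |-2 - (-3)|) = max(3, 1) = 3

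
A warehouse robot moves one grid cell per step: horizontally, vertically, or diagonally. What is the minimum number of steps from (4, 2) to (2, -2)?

max(|x_i - y_i|) = max(|4 - 2|, |2 - (-2)|) = max(2, 4) = 4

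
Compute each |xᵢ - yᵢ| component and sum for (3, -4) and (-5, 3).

Σ|x_i - y_i| = |3 - (-5)| + |-4 - 3| = 8 + 7 = 15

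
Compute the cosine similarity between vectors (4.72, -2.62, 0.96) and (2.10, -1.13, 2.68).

With u = (4.72, -2.62, 0.96), v = (2.10, -1.13, 2.68):
u·v = 4.72·2.1 + (-2.62)·(-1.13) + 0.96·2.68 = 9.912 + 2.9606 + 2.5728 = 15.4454.
|u| = √(4.72² + (-2.62)² + 0.96²) = √(22.2784 + 6.8644 + 0.9216) = √30.0644, |v| = √(2.1² + (-1.13)² + 2.68²) = √(4.41 + 1.2769 + 7.1824) = √12.8693.
cos θ = (u·v)/(|u||v|) = 15.4454/(√30.0644·√12.8693) ≈ 0.7852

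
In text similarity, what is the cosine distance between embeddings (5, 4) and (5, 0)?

With u = (5, 4), v = (5, 0):
u·v = 5·5 + 4·0 = 25 + 0 = 25.
|u| = √(5² + 4²) = √41, |v| = √(5² + 0²) = √25, so |u||v| = √(41·25) = √1025.
cos θ = (u·v)/(|u||v|) = 25/√1025 ≈ 0.7809
Cosine distance = 1 - cos θ ≈ 1 - 0.7809 = 0.2191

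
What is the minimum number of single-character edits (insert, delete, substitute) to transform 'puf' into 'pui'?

Let D[i][j] be the edit distance between the first i characters of 'puf' and the first j characters of 'pui', with D[i][0] = i, D[0][j] = j, and D[i][j] = D[i-1][j-1] if the characters match, else 1 + min(D[i-1][j], D[i][j-1], D[i-1][j-1]). Filling the table (rows: prefixes of 'puf', columns: prefixes of 'pui'):
     ε  p  u  i
  ε  0  1  2  3
  p  1  0  1  2
  u  2  1  0  1
  f  3  2  1  1
The bottom-right entry gives D[3][3] = 1, so no sequence of fewer than 1 edit works. Backtracking through the table gives one optimal edit sequence (1 edit):
  puf → pui (sub f→i @3)
Edit distance = 1.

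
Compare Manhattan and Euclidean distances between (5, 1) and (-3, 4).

L1 = |5 - (-3)| + |1 - 4| = 8 + 3 = 11
L2 = √(8² + 3²) = √73 ≈ 8.544
L1 ≥ L2 always (equality iff movement is along one axis); L1 > L2 here.
Ratio L1/L2 = 11/√73 ≈ 1.2875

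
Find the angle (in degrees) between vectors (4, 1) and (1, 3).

With u = (4, 1), v = (1, 3):
u·v = 4·1 + 1·3 = 4 + 3 = 7.
|u| = √(4² + 1²) = √17, |v| = √(1² + 3²) = √10, so |u||v| = √(17·10) = √170.
cos θ = (u·v)/(|u||v|) = 7/√170 ≈ 0.536875
θ = arccos(0.536875) ≈ 57.53°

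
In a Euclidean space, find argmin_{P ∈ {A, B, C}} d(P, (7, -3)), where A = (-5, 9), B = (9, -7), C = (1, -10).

Distances: d(A) ≈ 16.9706, d(B) ≈ 4.4721, d(C) ≈ 9.2195. Nearest: B = (9, -7) with distance 4.4721.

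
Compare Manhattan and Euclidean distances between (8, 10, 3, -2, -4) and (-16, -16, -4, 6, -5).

L1 = |8 - (-16)| + |10 - (-16)| + |3 - (-4)| + |-2 - 6| + |-4 - (-5)| = 24 + 26 + 7 + 8 + 1 = 66
L2 = √(24² + 26² + 7² + 8² + 1²) = √1366 ≈ 36.9594
L1 ≥ L2 always (equality iff movement is along one axis); L1 > L2 here.
Ratio L1/L2 = 66/√1366 ≈ 1.7857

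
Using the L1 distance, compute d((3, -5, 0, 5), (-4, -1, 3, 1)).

Σ|x_i - y_i| = |3 - (-4)| + |-5 - (-1)| + |0 - 3| + |5 - 1| = 7 + 4 + 3 + 4 = 18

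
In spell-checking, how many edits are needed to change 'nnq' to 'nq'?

Let D[i][j] be the edit distance between the first i characters of 'nnq' and the first j characters of 'nq', with D[i][0] = i, D[0][j] = j, and D[i][j] = D[i-1][j-1] if the characters match, else 1 + min(D[i-1][j], D[i][j-1], D[i-1][j-1]). Filling the table (rows: prefixes of 'nnq', columns: prefixes of 'nq'):
     ε  n  q
  ε  0  1  2
  n  1  0  1
  n  2  1  1
  q  3  2  1
The bottom-right entry gives D[3][2] = 1, so no sequence of fewer than 1 edit works. Backtracking through the table gives one optimal edit sequence (1 edit):
  nnq → nq (del n @1)
Edit distance = 1.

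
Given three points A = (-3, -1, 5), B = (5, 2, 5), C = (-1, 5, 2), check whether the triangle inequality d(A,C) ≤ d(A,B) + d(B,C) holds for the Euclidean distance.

d(A,B) = √(8² + 3² + 0²) = √73 ≈ 8.544, d(B,C) = √(6² + 3² + 3²) = √54 ≈ 7.3485, d(A,C) = √(2² + 6² + 3²) = √49 = 7.
d(A,C) = 7 ≤ 8.544 + 7.3485 = 15.8925. Triangle inequality is satisfied.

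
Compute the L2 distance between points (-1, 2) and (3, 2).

(Σ|x_i - y_i|^2)^(1/2) = (|-1 - 3|^2 + |2 - 2|^2)^(1/2)
= (4^2 + 0^2)^(1/2) = (16 + 0)^(1/2) = (16)^(1/2) = 4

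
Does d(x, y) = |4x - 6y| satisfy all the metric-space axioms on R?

No. d fails symmetry: d(4, 7) = |4·4 - 6·7| = |-26| = 26, but d(7, 4) = |4·7 - 6·4| = |4| = 4. Since 26 ≠ 4, d(x,y) ≠ d(y,x) in general.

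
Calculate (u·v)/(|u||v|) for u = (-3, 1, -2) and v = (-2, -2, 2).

With u = (-3, 1, -2), v = (-2, -2, 2):
u·v = (-3)·(-2) + 1·(-2) + (-2)·2 = 6 + (-2) + (-4) = 0.
|u| = √((-3)² + 1² + (-2)²) = √14, |v| = √((-2)² + (-2)² + 2²) = √12, so |u||v| = √(14·12) = √168.
cos θ = (u·v)/(|u||v|) = 0/√168 = 0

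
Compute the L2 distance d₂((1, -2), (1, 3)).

√(Σ(x_i - y_i)²) = √((1 - 1)² + (-2 - 3)²)
= √(0² + (-5)²) = √(0 + 25) = √25 = 5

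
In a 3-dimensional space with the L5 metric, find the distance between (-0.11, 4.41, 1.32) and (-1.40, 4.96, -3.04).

(Σ|x_i - y_i|^5)^(1/5) = (|-0.11 - (-1.4)|^5 + |4.41 - 4.96|^5 + |1.32 - (-3.04)|^5)^(1/5)
= (1.29^5 + 0.55^5 + 4.36^5)^(1/5) ≈ (3.5723 + 0.0503 + 1575.5509)^(1/5) = (1579.1735)^(1/5) ≈ 4.362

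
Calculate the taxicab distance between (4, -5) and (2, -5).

Σ|x_i - y_i| = |4 - 2| + |-5 - (-5)| = 2 + 0 = 2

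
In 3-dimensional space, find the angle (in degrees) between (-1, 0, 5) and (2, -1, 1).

With u = (-1, 0, 5), v = (2, -1, 1):
u·v = (-1)·2 + 0·(-1) + 5·1 = (-2) + 0 + 5 = 3.
|u| = √((-1)² + 0² + 5²) = √26, |v| = √(2² + (-1)² + 1²) = √6, so |u||v| = √(26·6) = √156.
cos θ = (u·v)/(|u||v|) = 3/√156 ≈ 0.240192
θ = arccos(0.240192) ≈ 76.1°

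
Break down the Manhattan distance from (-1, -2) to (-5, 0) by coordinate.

Σ|x_i - y_i| = |-1 - (-5)| + |-2 - 0| = 4 + 2 = 6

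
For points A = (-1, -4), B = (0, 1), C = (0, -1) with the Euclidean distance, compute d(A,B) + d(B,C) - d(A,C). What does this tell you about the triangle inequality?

d(A,B) = √(1² + 5²) = √26 ≈ 5.099, d(B,C) = √(0² + 2²) = √4 = 2, d(A,C) = √(1² + 3²) = √10 ≈ 3.1623.
d(A,B) + d(B,C) - d(A,C) = 5.099 + 2 - 3.1623 = 7.099 - 3.1623 = 3.9367 (to 4 decimal places). This is ≥ 0, so the triangle inequality holds for these points.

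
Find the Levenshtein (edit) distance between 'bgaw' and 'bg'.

Let D[i][j] be the edit distance between the first i characters of 'bgaw' and the first j characters of 'bg', with D[i][0] = i, D[0][j] = j, and D[i][j] = D[i-1][j-1] if the characters match, else 1 + min(D[i-1][j], D[i][j-1], D[i-1][j-1]). Filling the table (rows: prefixes of 'bgaw', columns: prefixes of 'bg'):
     ε  b  g
  ε  0  1  2
  b  1  0  1
  g  2  1  0
  a  3  2  1
  w  4  3  2
The bottom-right entry gives D[4][2] = 2, so no sequence of fewer than 2 edits works. Backtracking through the table gives one optimal edit sequence (2 edits):
  bgaw → bgw (del a @3)
  bgw → bg (del w @3)
Edit distance = 2.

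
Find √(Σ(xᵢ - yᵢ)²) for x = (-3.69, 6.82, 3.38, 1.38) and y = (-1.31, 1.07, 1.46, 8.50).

√(Σ(x_i - y_i)²) = √((-3.69 - (-1.31))² + (6.82 - 1.07)² + (3.38 - 1.46)² + (1.38 - 8.5)²)
= √((-2.38)² + 5.75² + 1.92² + (-7.12)²) = √(5.6644 + 33.0625 + 3.6864 + 50.6944) = √93.1077 ≈ 9.6492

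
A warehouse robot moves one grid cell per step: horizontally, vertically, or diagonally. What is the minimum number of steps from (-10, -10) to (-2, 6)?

max(|x_i - y_i|) = max(|-10 - (-2)|, |-10 - 6|) = max(8, 16) = 16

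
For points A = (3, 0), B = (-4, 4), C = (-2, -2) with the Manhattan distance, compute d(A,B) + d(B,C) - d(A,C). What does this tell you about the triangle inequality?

d(A,B) = 7 + 4 = 11, d(B,C) = 2 + 6 = 8, d(A,C) = 5 + 2 = 7.
d(A,B) + d(B,C) - d(A,C) = 11 + 8 - 7 = 19 - 7 = 12. This is ≥ 0, so the triangle inequality holds for these points.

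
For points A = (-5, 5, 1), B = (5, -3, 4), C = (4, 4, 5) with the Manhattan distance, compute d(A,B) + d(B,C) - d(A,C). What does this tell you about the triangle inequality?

d(A,B) = 10 + 8 + 3 = 21, d(B,C) = 1 + 7 + 1 = 9, d(A,C) = 9 + 1 + 4 = 14.
d(A,B) + d(B,C) - d(A,C) = 21 + 9 - 14 = 30 - 14 = 16. This is ≥ 0, so the triangle inequality holds for these points.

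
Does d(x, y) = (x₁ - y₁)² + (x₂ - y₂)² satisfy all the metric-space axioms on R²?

No. The squared Euclidean distance fails the triangle inequality. Counterexample: x = (0, 0), y = (3, 5), z = (6, 10). d(x,z) = 6² + 10² = 136, but d(x,y) + d(y,z) = (3² + 5²) + (3² + 5²) = 34 + 34 = 68. Since 136 > 68, the triangle inequality is violated. (Note: √d, the ordinary Euclidean distance, IS a metric.)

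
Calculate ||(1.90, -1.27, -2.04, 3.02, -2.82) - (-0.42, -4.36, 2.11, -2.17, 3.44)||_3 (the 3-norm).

(Σ|x_i - y_i|^3)^(1/3) = (|1.9 - (-0.42)|^3 + |-1.27 - (-4.36)|^3 + |-2.04 - 2.11|^3 + |3.02 - (-2.17)|^3 + |-2.82 - 3.44|^3)^(1/3)
= (2.32^3 + 3.09^3 + 4.15^3 + 5.19^3 + 6.26^3)^(1/3) ≈ (12.4872 + 29.5036 + 71.4734 + 139.7984 + 245.3144)^(1/3) = (498.577)^(1/3) ≈ 7.9295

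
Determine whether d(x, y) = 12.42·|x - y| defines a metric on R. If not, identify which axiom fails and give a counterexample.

Yes. Since |x - y| is a metric on R and 12.42 > 0, the positive scalar multiple 12.42·|x - y| is also a metric: scaling by a positive constant preserves non-negativity, identity (d=0 ⟺ |x-y|=0 ⟺ x=y), symmetry, and the triangle inequality.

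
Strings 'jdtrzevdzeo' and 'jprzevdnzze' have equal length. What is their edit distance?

Let D[i][j] be the edit distance between the first i characters of 'jdtrzevdzeo' and the first j characters of 'jprzevdnzze', with D[i][0] = i, D[0][j] = j, and D[i][j] = D[i-1][j-1] if the characters match, else 1 + min(D[i-1][j], D[i][j-1], D[i-1][j-1]). Filling the table (rows: prefixes of 'jdtrzevdzeo', columns: prefixes of 'jprzevdnzze'):
     ε  j  p  r  z  e  v  d  n  z  z  e
  ε  0  1  2  3  4  5  6  7  8  9 10 11
  j  1  0  1  2  3  4  5  6  7  8  9 10
  d  2  1  1  2  3  4  5  5  6  7  8  9
  t  3  2  2  2  3  4  5  6  6  7  8  9
  r  4  3  3  2  3  4  5  6  7  7  8  9
  z  5  4  4  3  2  3  4  5  6  7  7  8
  e  6  5  5  4  3  2  3  4  5  6  7  7
  v  7  6  6  5  4  3  2  3  4  5  6  7
  d  8  7  7  6  5  4  3  2  3  4  5  6
  z  9  8  8  7  6  5  4  3  3  3  4  5
  e 10  9  9  8  7  6  5  4  4  4  4  4
  o 11 10 10  9  8  7  6  5  5  5  5  5
The bottom-right entry gives D[11][11] = 5, so no sequence of fewer than 5 edits works. Backtracking through the table gives one optimal edit sequence (5 edits):
  jdtrzevdzeo → jtrzevdzeo (del d @2)
  jtrzevdzeo → jprzevdzeo (sub t→p @2)
  jprzevdzeo → jprzevdnzeo (ins n @8)
  jprzevdnzeo → jprzevdnzzo (sub e→z @10)
  jprzevdnzzo → jprzevdnzze (sub o→e @11)
Edit distance = 5.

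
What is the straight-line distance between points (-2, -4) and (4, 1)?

√(Σ(x_i - y_i)²) = √((-2 - 4)² + (-4 - 1)²)
= √((-6)² + (-5)²) = √(36 + 25) = √61 ≈ 7.8102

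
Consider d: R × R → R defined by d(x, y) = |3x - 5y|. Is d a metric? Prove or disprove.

No. d fails symmetry: d(9, 2) = |3·9 - 5·2| = |17| = 17, but d(2, 9) = |3·2 - 5·9| = |-39| = 39. Since 17 ≠ 39, d(x,y) ≠ d(y,x) in general.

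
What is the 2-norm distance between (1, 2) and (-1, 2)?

(Σ|x_i - y_i|^2)^(1/2) = (|1 - (-1)|^2 + |2 - 2|^2)^(1/2)
= (2^2 + 0^2)^(1/2) = (4 + 0)^(1/2) = (4)^(1/2) = 2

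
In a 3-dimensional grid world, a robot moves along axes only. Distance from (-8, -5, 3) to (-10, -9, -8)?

Σ|x_i - y_i| = |-8 - (-10)| + |-5 - (-9)| + |3 - (-8)| = 2 + 4 + 11 = 17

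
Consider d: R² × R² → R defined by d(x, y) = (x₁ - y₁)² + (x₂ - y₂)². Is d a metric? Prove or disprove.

No. The squared Euclidean distance fails the triangle inequality. Counterexample: x = (0, 0), y = (3, 5), z = (6, 10). d(x,z) = 6² + 10² = 136, but d(x,y) + d(y,z) = (3² + 5²) + (3² + 5²) = 34 + 34 = 68. Since 136 > 68, the triangle inequality is violated. (Note: √d, the ordinary Euclidean distance, IS a metric.)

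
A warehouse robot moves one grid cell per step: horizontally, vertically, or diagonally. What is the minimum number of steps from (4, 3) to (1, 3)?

max(|x_i - y_i|) = max(|4 - 1|, |3 - 3|) = max(3, 0) = 3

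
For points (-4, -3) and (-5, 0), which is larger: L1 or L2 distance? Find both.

L1 = |-4 - (-5)| + |-3 - 0| = 1 + 3 = 4
L2 = √(1² + 3²) = √10 ≈ 3.1623
L1 ≥ L2 always (equality iff movement is along one axis); L1 > L2 here.
Ratio L1/L2 = 4/√10 ≈ 1.2649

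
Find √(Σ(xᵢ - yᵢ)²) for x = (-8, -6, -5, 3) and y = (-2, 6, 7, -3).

√(Σ(x_i - y_i)²) = √((-8 - (-2))² + (-6 - 6)² + (-5 - 7)² + (3 - (-3))²)
= √((-6)² + (-12)² + (-12)² + 6²) = √(36 + 144 + 144 + 36) = √360 ≈ 18.9737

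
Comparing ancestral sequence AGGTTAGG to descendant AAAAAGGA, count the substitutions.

Differing positions: 2, 3, 4, 5, 6, 8. Hamming distance = 6.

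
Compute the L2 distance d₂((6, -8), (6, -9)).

√(Σ(x_i - y_i)²) = √((6 - 6)² + (-8 - (-9))²)
= √(0² + 1²) = √(0 + 1) = √1 = 1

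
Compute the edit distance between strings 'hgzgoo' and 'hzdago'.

Let D[i][j] be the edit distance between the first i characters of 'hgzgoo' and the first j characters of 'hzdago', with D[i][0] = i, D[0][j] = j, and D[i][j] = D[i-1][j-1] if the characters match, else 1 + min(D[i-1][j], D[i][j-1], D[i-1][j-1]). Filling the table (rows: prefixes of 'hgzgoo', columns: prefixes of 'hzdago'):
     ε  h  z  d  a  g  o
  ε  0  1  2  3  4  5  6
  h  1  0  1  2  3  4  5
  g  2  1  1  2  3  3  4
  z  3  2  1  2  3  4  4
  g  4  3  2  2  3  3  4
  o  5  4  3  3  3  4  3
  o  6  5  4  4  4  4  4
The bottom-right entry gives D[6][6] = 4, so no sequence of fewer than 4 edits works. Backtracking through the table gives one optimal edit sequence (4 edits):
  hgzgoo → hzzgoo (sub g→z @2)
  hzzgoo → hzdgoo (sub z→d @3)
  hzdgoo → hzdaoo (sub g→a @4)
  hzdaoo → hzdago (sub o→g @5)
Edit distance = 4.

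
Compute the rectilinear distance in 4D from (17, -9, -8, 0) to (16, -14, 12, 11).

Σ|x_i - y_i| = |17 - 16| + |-9 - (-14)| + |-8 - 12| + |0 - 11| = 1 + 5 + 20 + 11 = 37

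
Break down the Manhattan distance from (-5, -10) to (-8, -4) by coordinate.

Σ|x_i - y_i| = |-5 - (-8)| + |-10 - (-4)| = 3 + 6 = 9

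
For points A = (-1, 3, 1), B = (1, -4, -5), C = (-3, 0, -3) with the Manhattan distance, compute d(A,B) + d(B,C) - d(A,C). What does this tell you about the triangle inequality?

d(A,B) = 2 + 7 + 6 = 15, d(B,C) = 4 + 4 + 2 = 10, d(A,C) = 2 + 3 + 4 = 9.
d(A,B) + d(B,C) - d(A,C) = 15 + 10 - 9 = 25 - 9 = 16. This is ≥ 0, so the triangle inequality holds for these points.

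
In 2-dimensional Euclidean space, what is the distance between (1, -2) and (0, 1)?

√(Σ(x_i - y_i)²) = √((1 - 0)² + (-2 - 1)²)
= √(1² + (-3)²) = √(1 + 9) = √10 ≈ 3.1623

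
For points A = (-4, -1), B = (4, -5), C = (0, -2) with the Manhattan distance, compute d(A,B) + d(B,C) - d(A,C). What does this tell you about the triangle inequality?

d(A,B) = 8 + 4 = 12, d(B,C) = 4 + 3 = 7, d(A,C) = 4 + 1 = 5.
d(A,B) + d(B,C) - d(A,C) = 12 + 7 - 5 = 19 - 5 = 14. This is ≥ 0, so the triangle inequality holds for these points.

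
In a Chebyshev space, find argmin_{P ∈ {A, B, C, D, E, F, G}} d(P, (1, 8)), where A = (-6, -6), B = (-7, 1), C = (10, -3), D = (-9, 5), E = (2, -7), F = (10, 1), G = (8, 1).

Distances: d(A) = 14, d(B) = 8, d(C) = 11, d(D) = 10, d(E) = 15, d(F) = 9, d(G) = 7. Nearest: G = (8, 1) with distance 7.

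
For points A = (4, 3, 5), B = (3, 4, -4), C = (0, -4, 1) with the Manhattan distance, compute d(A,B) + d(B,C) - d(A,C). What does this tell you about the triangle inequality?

d(A,B) = 1 + 1 + 9 = 11, d(B,C) = 3 + 8 + 5 = 16, d(A,C) = 4 + 7 + 4 = 15.
d(A,B) + d(B,C) - d(A,C) = 11 + 16 - 15 = 27 - 15 = 12. This is ≥ 0, so the triangle inequality holds for these points.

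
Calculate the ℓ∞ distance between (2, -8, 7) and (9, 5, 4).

max(|x_i - y_i|) = max(|2 - 9|, |-8 - 5|, |7 - 4|) = max(7, 13, 3) = 13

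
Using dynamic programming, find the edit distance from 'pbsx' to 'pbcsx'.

Let D[i][j] be the edit distance between the first i characters of 'pbsx' and the first j characters of 'pbcsx', with D[i][0] = i, D[0][j] = j, and D[i][j] = D[i-1][j-1] if the characters match, else 1 + min(D[i-1][j], D[i][j-1], D[i-1][j-1]). Filling the table (rows: prefixes of 'pbsx', columns: prefixes of 'pbcsx'):
     ε  p  b  c  s  x
  ε  0  1  2  3  4  5
  p  1  0  1  2  3  4
  b  2  1  0  1  2  3
  s  3  2  1  1  1  2
  x  4  3  2  2  2  1
The bottom-right entry gives D[4][5] = 1, so no sequence of fewer than 1 edit works. Backtracking through the table gives one optimal edit sequence (1 edit):
  pbsx → pbcsx (ins c @3)
Edit distance = 1.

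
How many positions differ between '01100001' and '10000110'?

Differing positions: 1, 2, 3, 6, 7, 8. Hamming distance = 6.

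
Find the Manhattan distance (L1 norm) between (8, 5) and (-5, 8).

Σ|x_i - y_i| = |8 - (-5)| + |5 - 8| = 13 + 3 = 16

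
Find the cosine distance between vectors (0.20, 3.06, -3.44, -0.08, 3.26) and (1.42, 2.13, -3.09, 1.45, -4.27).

With u = (0.20, 3.06, -3.44, -0.08, 3.26), v = (1.42, 2.13, -3.09, 1.45, -4.27):
u·v = 0.2·1.42 + 3.06·2.13 + (-3.44)·(-3.09) + (-0.08)·1.45 + 3.26·(-4.27) = 0.284 + 6.5178 + 10.6296 + (-0.116) + (-13.9202) = 3.3952.
|u| = √(0.2² + 3.06² + (-3.44)² + (-0.08)² + 3.26²) = √(0.04 + 9.3636 + 11.8336 + 0.0064 + 10.6276) = √31.8712, |v| = √(1.42² + 2.13² + (-3.09)² + 1.45² + (-4.27)²) = √(2.0164 + 4.5369 + 9.5481 + 2.1025 + 18.2329) = √36.4368.
cos θ = (u·v)/(|u||v|) = 3.3952/(√31.8712·√36.4368) ≈ 0.0996
Cosine distance = 1 - cos θ ≈ 1 - 0.0996 = 0.9004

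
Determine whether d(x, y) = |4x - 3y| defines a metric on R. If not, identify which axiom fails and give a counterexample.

No. d fails symmetry: d(2, 3) = |4·2 - 3·3| = |-1| = 1, but d(3, 2) = |4·3 - 3·2| = |6| = 6. Since 1 ≠ 6, d(x,y) ≠ d(y,x) in general.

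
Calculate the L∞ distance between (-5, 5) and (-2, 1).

max(|x_i - y_i|) = max(|-5 - (-2)|, |5 - 1|) = max(3, 4) = 4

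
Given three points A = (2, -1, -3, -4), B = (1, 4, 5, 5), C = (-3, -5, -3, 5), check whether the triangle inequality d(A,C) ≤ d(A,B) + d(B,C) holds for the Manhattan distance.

d(A,B) = 1 + 5 + 8 + 9 = 23, d(B,C) = 4 + 9 + 8 + 0 = 21, d(A,C) = 5 + 4 + 0 + 9 = 18.
d(A,C) = 18 ≤ 23 + 21 = 44. Triangle inequality is satisfied.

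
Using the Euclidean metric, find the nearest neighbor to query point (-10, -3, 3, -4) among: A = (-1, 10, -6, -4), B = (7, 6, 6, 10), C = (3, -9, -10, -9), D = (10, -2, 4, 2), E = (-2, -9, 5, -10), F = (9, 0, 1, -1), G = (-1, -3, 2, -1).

Distances: d(A) ≈ 18.1934, d(B) ≈ 23.9792, d(C) ≈ 19.975, d(D) ≈ 20.9284, d(E) ≈ 11.8322, d(F) ≈ 19.5704, d(G) ≈ 9.5394. Nearest: G = (-1, -3, 2, -1) with distance 9.5394.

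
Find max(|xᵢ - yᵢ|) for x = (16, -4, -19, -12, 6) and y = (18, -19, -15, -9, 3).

max(|x_i - y_i|) = max(|16 - 18|, |-4 - (-19)|, |-19 - (-15)|, |-12 - (-9)|, |6 - 3|) = max(2, 15, 4, 3, 3) = 15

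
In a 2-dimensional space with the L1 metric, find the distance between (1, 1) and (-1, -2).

Σ|x_i - y_i| = |1 - (-1)| + |1 - (-2)| = 2 + 3 = 5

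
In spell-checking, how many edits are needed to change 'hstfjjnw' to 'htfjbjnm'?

Let D[i][j] be the edit distance between the first i characters of 'hstfjjnw' and the first j characters of 'htfjbjnm', with D[i][0] = i, D[0][j] = j, and D[i][j] = D[i-1][j-1] if the characters match, else 1 + min(D[i-1][j], D[i][j-1], D[i-1][j-1]). Filling the table (rows: prefixes of 'hstfjjnw', columns: prefixes of 'htfjbjnm'):
     ε  h  t  f  j  b  j  n  m
  ε  0  1  2  3  4  5  6  7  8
  h  1  0  1  2  3  4  5  6  7
  s  2  1  1  2  3  4  5  6  7
  t  3  2  1  2  3  4  5  6  7
  f  4  3  2  1  2  3  4  5  6
  j  5  4  3  2  1  2  3  4  5
  j  6  5  4  3  2  2  2  3  4
  n  7  6  5  4  3  3  3  2  3
  w  8  7  6  5  4  4  4  3  3
The bottom-right entry gives D[8][8] = 3, so no sequence of fewer than 3 edits works. Backtracking through the table gives one optimal edit sequence (3 edits):
  hstfjjnw → htfjjnw (del s @2)
  htfjjnw → htfjbjnw (ins b @5)
  htfjbjnw → htfjbjnm (sub w→m @8)
Edit distance = 3.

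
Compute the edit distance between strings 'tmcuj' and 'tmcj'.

Let D[i][j] be the edit distance between the first i characters of 'tmcuj' and the first j characters of 'tmcj', with D[i][0] = i, D[0][j] = j, and D[i][j] = D[i-1][j-1] if the characters match, else 1 + min(D[i-1][j], D[i][j-1], D[i-1][j-1]). Filling the table (rows: prefixes of 'tmcuj', columns: prefixes of 'tmcj'):
     ε  t  m  c  j
  ε  0  1  2  3  4
  t  1  0  1  2  3
  m  2  1  0  1  2
  c  3  2  1  0  1
  u  4  3  2  1  1
  j  5  4  3  2  1
The bottom-right entry gives D[5][4] = 1, so no sequence of fewer than 1 edit works. Backtracking through the table gives one optimal edit sequence (1 edit):
  tmcuj → tmcj (del u @4)
Edit distance = 1.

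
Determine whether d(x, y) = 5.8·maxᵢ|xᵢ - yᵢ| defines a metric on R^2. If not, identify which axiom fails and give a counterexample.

Yes. The L∞ (Chebyshev) norm induces a metric on R^2, and multiplying a metric by a positive constant 5.8 > 0 preserves all four axioms: non-negativity (5.8·||x-y|| ≥ 0), identity (5.8·||x-y|| = 0 ⟺ ||x-y|| = 0 ⟺ x = y), symmetry (||x-y|| = ||y-x||), and the triangle inequality (5.8·||x-z|| ≤ 5.8·||x-y|| + 5.8·||y-z||). So d is a metric.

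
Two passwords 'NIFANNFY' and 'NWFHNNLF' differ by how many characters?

Differing positions: 2, 4, 7, 8. Hamming distance = 4.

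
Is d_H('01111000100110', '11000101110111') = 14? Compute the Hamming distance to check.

Differing positions: 1, 3, 4, 5, 6, 8, 10, 14. Hamming distance = 8, so the claim that d_H = 14 is false.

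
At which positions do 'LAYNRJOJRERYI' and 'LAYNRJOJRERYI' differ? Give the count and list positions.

Differing positions: none. Hamming distance = 0.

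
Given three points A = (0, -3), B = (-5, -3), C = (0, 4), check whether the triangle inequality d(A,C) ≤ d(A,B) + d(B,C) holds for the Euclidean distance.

d(A,B) = √(5² + 0²) = √25 = 5, d(B,C) = √(5² + 7²) = √74 ≈ 8.6023, d(A,C) = √(0² + 7²) = √49 = 7.
d(A,C) = 7 ≤ 5 + 8.6023 = 13.6023. Triangle inequality is satisfied.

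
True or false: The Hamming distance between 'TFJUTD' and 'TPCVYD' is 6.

Differing positions: 2, 3, 4, 5. Hamming distance = 4, so the claim that d_H = 6 is false.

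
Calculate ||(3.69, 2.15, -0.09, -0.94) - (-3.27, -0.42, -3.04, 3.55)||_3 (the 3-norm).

(Σ|x_i - y_i|^3)^(1/3) = (|3.69 - (-3.27)|^3 + |2.15 - (-0.42)|^3 + |-0.09 - (-3.04)|^3 + |-0.94 - 3.55|^3)^(1/3)
= (6.96^3 + 2.57^3 + 2.95^3 + 4.49^3)^(1/3) ≈ (337.1535 + 16.9746 + 25.6724 + 90.5188)^(1/3) = (470.3193)^(1/3) ≈ 7.7767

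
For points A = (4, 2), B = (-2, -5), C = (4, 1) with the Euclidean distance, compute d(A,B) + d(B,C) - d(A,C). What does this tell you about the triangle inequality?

d(A,B) = √(6² + 7²) = √85 ≈ 9.2195, d(B,C) = √(6² + 6²) = √72 ≈ 8.4853, d(A,C) = √(0² + 1²) = √1 = 1.
d(A,B) + d(B,C) - d(A,C) = 9.2195 + 8.4853 - 1 = 17.7048 - 1 = 16.7048 (to 4 decimal places). This is ≥ 0, so the triangle inequality holds for these points.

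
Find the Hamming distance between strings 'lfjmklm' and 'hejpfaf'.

Differing positions: 1, 2, 4, 5, 6, 7. Hamming distance = 6.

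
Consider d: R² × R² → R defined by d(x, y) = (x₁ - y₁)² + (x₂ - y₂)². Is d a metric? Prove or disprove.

No. The squared Euclidean distance fails the triangle inequality. Counterexample: x = (0, 0), y = (5, 3), z = (10, 6). d(x,z) = 10² + 6² = 136, but d(x,y) + d(y,z) = (5² + 3²) + (5² + 3²) = 34 + 34 = 68. Since 136 > 68, the triangle inequality is violated. (Note: √d, the ordinary Euclidean distance, IS a metric.)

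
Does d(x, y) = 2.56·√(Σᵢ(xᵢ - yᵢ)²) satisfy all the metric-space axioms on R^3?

Yes. The L2 (Euclidean) norm induces a metric on R^3, and multiplying a metric by a positive constant 2.56 > 0 preserves all four axioms: non-negativity (2.56·||x-y|| ≥ 0), identity (2.56·||x-y|| = 0 ⟺ ||x-y|| = 0 ⟺ x = y), symmetry (||x-y|| = ||y-x||), and the triangle inequality (2.56·||x-z|| ≤ 2.56·||x-y|| + 2.56·||y-z||). So d is a metric.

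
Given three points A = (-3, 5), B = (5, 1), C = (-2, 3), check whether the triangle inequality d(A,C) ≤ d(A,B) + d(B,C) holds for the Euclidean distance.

d(A,B) = √(8² + 4²) = √80 ≈ 8.9443, d(B,C) = √(7² + 2²) = √53 ≈ 7.2801, d(A,C) = √(1² + 2²) = √5 ≈ 2.2361.
d(A,C) ≈ 2.2361 ≤ 8.9443 + 7.2801 = 16.2244. Triangle inequality is satisfied.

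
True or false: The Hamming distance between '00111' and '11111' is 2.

Differing positions: 1, 2. Hamming distance = 2, so the claim is true.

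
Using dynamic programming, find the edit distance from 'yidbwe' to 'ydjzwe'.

Let D[i][j] be the edit distance between the first i characters of 'yidbwe' and the first j characters of 'ydjzwe', with D[i][0] = i, D[0][j] = j, and D[i][j] = D[i-1][j-1] if the characters match, else 1 + min(D[i-1][j], D[i][j-1], D[i-1][j-1]). Filling the table (rows: prefixes of 'yidbwe', columns: prefixes of 'ydjzwe'):
     ε  y  d  j  z  w  e
  ε  0  1  2  3  4  5  6
  y  1  0  1  2  3  4  5
  i  2  1  1  2  3  4  5
  d  3  2  1  2  3  4  5
  b  4  3  2  2  3  4  5
  w  5  4  3  3  3  3  4
  e  6  5  4  4  4  4  3
The bottom-right entry gives D[6][6] = 3, so no sequence of fewer than 3 edits works. Backtracking through the table gives one optimal edit sequence (3 edits):
  yidbwe → yddbwe (sub i→d @2)
  yddbwe → ydjbwe (sub d→j @3)
  ydjbwe → ydjzwe (sub b→z @4)
Edit distance = 3.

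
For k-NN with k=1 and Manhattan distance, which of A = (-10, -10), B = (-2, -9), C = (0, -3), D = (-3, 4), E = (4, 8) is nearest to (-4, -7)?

Distances: d(A) = 9, d(B) = 4, d(C) = 8, d(D) = 12, d(E) = 23. Nearest: B = (-2, -9) with distance 4.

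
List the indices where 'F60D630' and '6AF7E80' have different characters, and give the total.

Differing positions: 1, 2, 3, 4, 5, 6. Hamming distance = 6.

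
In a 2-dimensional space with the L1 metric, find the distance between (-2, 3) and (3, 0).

Σ|x_i - y_i| = |-2 - 3| + |3 - 0| = 5 + 3 = 8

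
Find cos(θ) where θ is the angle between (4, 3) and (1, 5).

With u = (4, 3), v = (1, 5):
u·v = 4·1 + 3·5 = 4 + 15 = 19.
|u| = √(4² + 3²) = √25, |v| = √(1² + 5²) = √26, so |u||v| = √(25·26) = √650.
cos θ = (u·v)/(|u||v|) = 19/√650 ≈ 0.7452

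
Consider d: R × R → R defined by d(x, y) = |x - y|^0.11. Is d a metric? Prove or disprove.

Yes. With 0 < p = 0.11 ≤ 1, d(x,y) = |x-y|^0.11 is a metric on R. Non-negativity and symmetry are immediate; |x-y|^0.11 = 0 ⟺ |x-y| = 0 ⟺ x = y. For the triangle inequality, the function t ↦ t^0.11 is subadditive on [0,∞) when p ≤ 1, so |x-z|^0.11 ≤ (|x-y| + |y-z|)^0.11 ≤ |x-y|^0.11 + |y-z|^0.11.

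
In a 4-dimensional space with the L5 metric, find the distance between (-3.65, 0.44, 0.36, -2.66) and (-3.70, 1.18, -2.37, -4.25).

(Σ|x_i - y_i|^5)^(1/5) = (|-3.65 - (-3.7)|^5 + |0.44 - 1.18|^5 + |0.36 - (-2.37)|^5 + |-2.66 - (-4.25)|^5)^(1/5)
= (0.05^5 + 0.74^5 + 2.73^5 + 1.59^5)^(1/5) ≈ (0 + 0.2219 + 151.6398 + 10.1622)^(1/5) = (162.0239)^(1/5) ≈ 2.7664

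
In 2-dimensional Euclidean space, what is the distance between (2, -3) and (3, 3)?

√(Σ(x_i - y_i)²) = √((2 - 3)² + (-3 - 3)²)
= √((-1)² + (-6)²) = √(1 + 36) = √37 ≈ 6.0828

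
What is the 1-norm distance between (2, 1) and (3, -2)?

Σ|x_i - y_i| = |2 - 3| + |1 - (-2)| = 1 + 3 = 4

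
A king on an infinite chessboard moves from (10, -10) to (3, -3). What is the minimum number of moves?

max(|x_i - y_i|) = max(|10 - 3|, |-10 - (-3)|) = max(7, 7) = 7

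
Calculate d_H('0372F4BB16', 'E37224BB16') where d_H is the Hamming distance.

Differing positions: 1, 5. Hamming distance = 2.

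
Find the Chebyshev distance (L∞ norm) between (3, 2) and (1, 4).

max(|x_i - y_i|) = max(|3 - 1|, |2 - 4|) = max(2, 2) = 2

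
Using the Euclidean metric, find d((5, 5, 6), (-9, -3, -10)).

√(Σ(x_i - y_i)²) = √((5 - (-9))² + (5 - (-3))² + (6 - (-10))²)
= √(14² + 8² + 16²) = √(196 + 64 + 256) = √516 ≈ 22.7156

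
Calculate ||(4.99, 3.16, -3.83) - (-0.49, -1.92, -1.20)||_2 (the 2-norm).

(Σ|x_i - y_i|^2)^(1/2) = (|4.99 - (-0.49)|^2 + |3.16 - (-1.92)|^2 + |-3.83 - (-1.2)|^2)^(1/2)
= (5.48^2 + 5.08^2 + 2.63^2)^(1/2) = (30.0304 + 25.8064 + 6.9169)^(1/2) = (62.7537)^(1/2) ≈ 7.9217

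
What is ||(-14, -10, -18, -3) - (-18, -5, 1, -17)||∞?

max(|x_i - y_i|) = max(|-14 - (-18)|, |-10 - (-5)|, |-18 - 1|, |-3 - (-17)|) = max(4, 5, 19, 14) = 19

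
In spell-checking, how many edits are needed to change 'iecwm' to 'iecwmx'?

Let D[i][j] be the edit distance between the first i characters of 'iecwm' and the first j characters of 'iecwmx', with D[i][0] = i, D[0][j] = j, and D[i][j] = D[i-1][j-1] if the characters match, else 1 + min(D[i-1][j], D[i][j-1], D[i-1][j-1]). Filling the table (rows: prefixes of 'iecwm', columns: prefixes of 'iecwmx'):
     ε  i  e  c  w  m  x
  ε  0  1  2  3  4  5  6
  i  1  0  1  2  3  4  5
  e  2  1  0  1  2  3  4
  c  3  2  1  0  1  2  3
  w  4  3  2  1  0  1  2
  m  5  4  3  2  1  0  1
The bottom-right entry gives D[5][6] = 1, so no sequence of fewer than 1 edit works. Backtracking through the table gives one optimal edit sequence (1 edit):
  iecwm → iecwmx (ins x @6)
Edit distance = 1.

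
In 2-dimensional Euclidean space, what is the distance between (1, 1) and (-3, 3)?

√(Σ(x_i - y_i)²) = √((1 - (-3))² + (1 - 3)²)
= √(4² + (-2)²) = √(16 + 4) = √20 ≈ 4.4721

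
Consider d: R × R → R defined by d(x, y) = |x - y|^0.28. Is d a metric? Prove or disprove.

Yes. With 0 < p = 0.28 ≤ 1, d(x,y) = |x-y|^0.28 is a metric on R. Non-negativity and symmetry are immediate; |x-y|^0.28 = 0 ⟺ |x-y| = 0 ⟺ x = y. For the triangle inequality, the function t ↦ t^0.28 is subadditive on [0,∞) when p ≤ 1, so |x-z|^0.28 ≤ (|x-y| + |y-z|)^0.28 ≤ |x-y|^0.28 + |y-z|^0.28.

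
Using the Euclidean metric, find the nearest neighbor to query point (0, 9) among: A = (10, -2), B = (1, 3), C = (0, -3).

Distances: d(A) ≈ 14.8661, d(B) ≈ 6.0828, d(C) = 12. Nearest: B = (1, 3) with distance 6.0828.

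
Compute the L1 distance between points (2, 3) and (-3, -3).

Σ|x_i - y_i| = |2 - (-3)| + |3 - (-3)| = 5 + 6 = 11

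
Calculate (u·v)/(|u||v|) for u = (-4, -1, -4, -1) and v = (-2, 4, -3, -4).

With u = (-4, -1, -4, -1), v = (-2, 4, -3, -4):
u·v = (-4)·(-2) + (-1)·4 + (-4)·(-3) + (-1)·(-4) = 8 + (-4) + 12 + 4 = 20.
|u| = √((-4)² + (-1)² + (-4)² + (-1)²) = √34, |v| = √((-2)² + 4² + (-3)² + (-4)²) = √45, so |u||v| = √(34·45) = √1530.
cos θ = (u·v)/(|u||v|) = 20/√1530 ≈ 0.5113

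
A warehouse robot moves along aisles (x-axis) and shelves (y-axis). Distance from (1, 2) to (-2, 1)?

Σ|x_i - y_i| = |1 - (-2)| + |2 - 1| = 3 + 1 = 4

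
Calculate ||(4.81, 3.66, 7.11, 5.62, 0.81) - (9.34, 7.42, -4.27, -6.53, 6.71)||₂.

√(Σ(x_i - y_i)²) = √((4.81 - 9.34)² + (3.66 - 7.42)² + (7.11 - (-4.27))² + (5.62 - (-6.53))² + (0.81 - 6.71)²)
= √((-4.53)² + (-3.76)² + 11.38² + 12.15² + (-5.9)²) = √(20.5209 + 14.1376 + 129.5044 + 147.6225 + 34.81) = √346.5954 ≈ 18.6171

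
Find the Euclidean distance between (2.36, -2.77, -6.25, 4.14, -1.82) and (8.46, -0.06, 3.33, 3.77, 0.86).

√(Σ(x_i - y_i)²) = √((2.36 - 8.46)² + (-2.77 - (-0.06))² + (-6.25 - 3.33)² + (4.14 - 3.77)² + (-1.82 - 0.86)²)
= √((-6.1)² + (-2.71)² + (-9.58)² + 0.37² + (-2.68)²) = √(37.21 + 7.3441 + 91.7764 + 0.1369 + 7.1824) = √143.6498 ≈ 11.9854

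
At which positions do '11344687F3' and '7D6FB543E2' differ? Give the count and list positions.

Differing positions: 1, 2, 3, 4, 5, 6, 7, 8, 9, 10. Hamming distance = 10.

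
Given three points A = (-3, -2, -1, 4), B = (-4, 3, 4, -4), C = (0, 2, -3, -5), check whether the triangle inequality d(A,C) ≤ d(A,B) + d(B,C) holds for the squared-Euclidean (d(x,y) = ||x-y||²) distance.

d(A,B) = 1² + 5² + 5² + 8² = 115, d(B,C) = 4² + 1² + 7² + 1² = 67, d(A,C) = 3² + 4² + 2² + 9² = 110.
d(A,C) = 110 ≤ 115 + 67 = 182. Triangle inequality is satisfied.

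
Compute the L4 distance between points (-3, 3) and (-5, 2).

(Σ|x_i - y_i|^4)^(1/4) = (|-3 - (-5)|^4 + |3 - 2|^4)^(1/4)
= (2^4 + 1^4)^(1/4) = (16 + 1)^(1/4) = (17)^(1/4) ≈ 2.0305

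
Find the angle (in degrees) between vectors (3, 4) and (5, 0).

With u = (3, 4), v = (5, 0):
u·v = 3·5 + 4·0 = 15 + 0 = 15.
|u| = √(3² + 4²) = √25, |v| = √(5² + 0²) = √25, so |u||v| = √(25·25) = √625 = 25.
cos θ = (u·v)/(|u||v|) = 15/25 = 0.6
θ = arccos(0.6) ≈ 53.13°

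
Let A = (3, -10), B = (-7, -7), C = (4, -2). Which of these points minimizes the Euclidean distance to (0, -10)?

Distances: d(A) = 3, d(B) ≈ 7.6158, d(C) ≈ 8.9443. Nearest: A = (3, -10) with distance 3.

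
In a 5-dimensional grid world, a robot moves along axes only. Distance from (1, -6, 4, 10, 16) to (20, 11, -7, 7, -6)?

Σ|x_i - y_i| = |1 - 20| + |-6 - 11| + |4 - (-7)| + |10 - 7| + |16 - (-6)| = 19 + 17 + 11 + 3 + 22 = 72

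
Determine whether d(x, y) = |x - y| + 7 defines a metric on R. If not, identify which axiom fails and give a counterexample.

No. d fails identity of indiscernibles (specifically d(x,x) = 0): d(-1, -1) = |-1 - (-1)| + 7 = 0 + 7 = 7 ≠ 0.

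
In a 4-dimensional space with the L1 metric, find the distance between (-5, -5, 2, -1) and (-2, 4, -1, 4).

Σ|x_i - y_i| = |-5 - (-2)| + |-5 - 4| + |2 - (-1)| + |-1 - 4| = 3 + 9 + 3 + 5 = 20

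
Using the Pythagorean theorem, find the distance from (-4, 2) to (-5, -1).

√(Σ(x_i - y_i)²) = √((-4 - (-5))² + (2 - (-1))²)
= √(1² + 3²) = √(1 + 9) = √10 ≈ 3.1623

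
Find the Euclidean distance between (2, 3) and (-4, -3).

√(Σ(x_i - y_i)²) = √((2 - (-4))² + (3 - (-3))²)
= √(6² + 6²) = √(36 + 36) = √72 ≈ 8.4853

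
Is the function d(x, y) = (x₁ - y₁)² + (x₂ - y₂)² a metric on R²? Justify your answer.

No. The squared Euclidean distance fails the triangle inequality. Counterexample: x = (0, 0), y = (4, 5), z = (8, 10). d(x,z) = 8² + 10² = 164, but d(x,y) + d(y,z) = (4² + 5²) + (4² + 5²) = 41 + 41 = 82. Since 164 > 82, the triangle inequality is violated. (Note: √d, the ordinary Euclidean distance, IS a metric.)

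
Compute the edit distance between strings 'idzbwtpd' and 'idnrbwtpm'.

Let D[i][j] be the edit distance between the first i characters of 'idzbwtpd' and the first j characters of 'idnrbwtpm', with D[i][0] = i, D[0][j] = j, and D[i][j] = D[i-1][j-1] if the characters match, else 1 + min(D[i-1][j], D[i][j-1], D[i-1][j-1]). Filling the table (rows: prefixes of 'idzbwtpd', columns: prefixes of 'idnrbwtpm'):
     ε  i  d  n  r  b  w  t  p  m
  ε  0  1  2  3  4  5  6  7  8  9
  i  1  0  1  2  3  4  5  6  7  8
  d  2  1  0  1  2  3  4  5  6  7
  z  3  2  1  1  2  3  4  5  6  7
  b  4  3  2  2  2  2  3  4  5  6
  w  5  4  3  3  3  3  2  3  4  5
  t  6  5  4  4  4  4  3  2  3  4
  p  7  6  5  5  5  5  4  3  2  3
  d  8  7  6  6  6  6  5  4  3  3
The bottom-right entry gives D[8][9] = 3, so no sequence of fewer than 3 edits works. Backtracking through the table gives one optimal edit sequence (3 edits):
  idzbwtpd → idnzbwtpd (ins n @3)
  idnzbwtpd → idnrbwtpd (sub z→r @4)
  idnrbwtpd → idnrbwtpm (sub d→m @9)
Edit distance = 3.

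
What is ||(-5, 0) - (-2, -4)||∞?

max(|x_i - y_i|) = max(|-5 - (-2)|, |0 - (-4)|) = max(3, 4) = 4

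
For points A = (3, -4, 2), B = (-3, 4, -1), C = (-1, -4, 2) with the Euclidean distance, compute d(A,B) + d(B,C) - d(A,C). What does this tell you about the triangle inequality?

d(A,B) = √(6² + 8² + 3²) = √109 ≈ 10.4403, d(B,C) = √(2² + 8² + 3²) = √77 ≈ 8.775, d(A,C) = √(4² + 0² + 0²) = √16 = 4.
d(A,B) + d(B,C) - d(A,C) = 10.4403 + 8.775 - 4 = 19.2153 - 4 = 15.2153 (to 4 decimal places). This is ≥ 0, so the triangle inequality holds for these points.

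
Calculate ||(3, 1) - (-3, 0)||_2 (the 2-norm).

(Σ|x_i - y_i|^2)^(1/2) = (|3 - (-3)|^2 + |1 - 0|^2)^(1/2)
= (6^2 + 1^2)^(1/2) = (36 + 1)^(1/2) = (37)^(1/2) ≈ 6.0828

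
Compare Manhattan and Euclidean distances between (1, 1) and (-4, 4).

L1 = |1 - (-4)| + |1 - 4| = 5 + 3 = 8
L2 = √(5² + 3²) = √34 ≈ 5.831
L1 ≥ L2 always (equality iff movement is along one axis); L1 > L2 here.
Ratio L1/L2 = 8/√34 ≈ 1.372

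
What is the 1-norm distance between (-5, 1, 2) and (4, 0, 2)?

Σ|x_i - y_i| = |-5 - 4| + |1 - 0| + |2 - 2| = 9 + 1 + 0 = 10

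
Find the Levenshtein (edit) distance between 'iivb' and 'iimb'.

Let D[i][j] be the edit distance between the first i characters of 'iivb' and the first j characters of 'iimb', with D[i][0] = i, D[0][j] = j, and D[i][j] = D[i-1][j-1] if the characters match, else 1 + min(D[i-1][j], D[i][j-1], D[i-1][j-1]). Filling the table (rows: prefixes of 'iivb', columns: prefixes of 'iimb'):
     ε  i  i  m  b
  ε  0  1  2  3  4
  i  1  0  1  2  3
  i  2  1  0  1  2
  v  3  2  1  1  2
  b  4  3  2  2  1
The bottom-right entry gives D[4][4] = 1, so no sequence of fewer than 1 edit works. Backtracking through the table gives one optimal edit sequence (1 edit):
  iivb → iimb (sub v→m @3)
Edit distance = 1.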